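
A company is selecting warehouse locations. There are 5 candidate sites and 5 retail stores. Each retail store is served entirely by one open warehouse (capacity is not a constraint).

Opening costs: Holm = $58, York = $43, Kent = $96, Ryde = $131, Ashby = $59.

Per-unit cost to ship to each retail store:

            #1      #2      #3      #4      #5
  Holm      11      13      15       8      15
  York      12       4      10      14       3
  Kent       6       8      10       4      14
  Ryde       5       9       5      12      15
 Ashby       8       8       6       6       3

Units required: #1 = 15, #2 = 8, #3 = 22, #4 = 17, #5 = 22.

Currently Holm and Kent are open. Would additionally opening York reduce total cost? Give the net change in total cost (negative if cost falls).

Yes — net change −231 (cost falls by 231).

Current service cost with {Holm, Kent}: 750.
Adding York: each retail store re-picks its cheapest; new service cost 476, saving 274.
Extra fixed cost: 43. Net change = 43 − 274 = -231.
(Totals: 904 → 673.)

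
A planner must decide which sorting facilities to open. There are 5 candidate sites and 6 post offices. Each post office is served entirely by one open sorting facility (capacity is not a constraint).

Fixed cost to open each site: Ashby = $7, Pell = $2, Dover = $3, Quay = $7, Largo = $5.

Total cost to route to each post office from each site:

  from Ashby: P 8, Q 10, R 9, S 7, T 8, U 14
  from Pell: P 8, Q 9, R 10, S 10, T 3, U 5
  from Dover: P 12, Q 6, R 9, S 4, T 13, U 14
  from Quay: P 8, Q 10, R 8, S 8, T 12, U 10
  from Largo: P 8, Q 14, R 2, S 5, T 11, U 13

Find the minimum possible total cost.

Minimum total cost: 38

For any fixed open set, each post office goes to its cheapest open site; total = fixed + service.
{Pell, Dover, Largo}: P→Pell 8, Q→Dover 6, R→Largo 2, S→Dover 4, T→Pell 3, U→Pell 5. Service 28; fixed 10; total 38.
{Pell, Largo}: service 32 + fixed 7 = 39
{Pell, Dover}: P→Pell 8, Q→Dover 6, R→Dover 9, S→Dover 4, T→Pell 3, U→Pell 5. Service 35; fixed 5; total 40.
{Ashby, Pell, Dover, Quay, Largo}: service 28 + fixed 24 = 52
No other subset beats 38.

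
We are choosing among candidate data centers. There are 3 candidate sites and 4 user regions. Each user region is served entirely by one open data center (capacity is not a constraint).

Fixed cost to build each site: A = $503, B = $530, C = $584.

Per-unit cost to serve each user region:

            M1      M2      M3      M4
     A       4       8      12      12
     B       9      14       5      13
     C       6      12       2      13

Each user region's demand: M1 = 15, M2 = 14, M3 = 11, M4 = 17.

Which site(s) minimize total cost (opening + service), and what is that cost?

Open A only; minimum total cost 1011.

For any fixed open set, each user region goes to its cheapest open site; total = fixed + service.
{A}: M1→A 4·15=60, M2→A 8·14=112, M3→A 12·11=132, M4→A 12·17=204. Service 508; fixed 503; total 1011.
{C}: service 501 + fixed 584 = 1085
{B}: service 607 + fixed 530 = 1137
{A, B, C}: service 398 + fixed 1617 = 2015
No other subset beats 1011.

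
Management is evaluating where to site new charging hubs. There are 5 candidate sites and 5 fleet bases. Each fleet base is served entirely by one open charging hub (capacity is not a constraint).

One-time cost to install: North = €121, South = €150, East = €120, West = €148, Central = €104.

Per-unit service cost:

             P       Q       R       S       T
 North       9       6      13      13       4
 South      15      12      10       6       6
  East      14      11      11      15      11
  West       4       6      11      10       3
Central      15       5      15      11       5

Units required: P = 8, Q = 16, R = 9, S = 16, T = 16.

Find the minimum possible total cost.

Minimum total cost: 583

For any fixed open set, each fleet base goes to its cheapest open site; total = fixed + service.
{West}: P→West 4·8=32, Q→West 6·16=96, R→West 11·9=99, S→West 10·16=160, T→West 3·16=48. Service 435; fixed 148; total 583.
{South, West}: P→West 4·8=32, Q→West 6·16=96, R→South 10·9=90, S→South 6·16=96, T→West 3·16=48. Service 362; fixed 298; total 660.
{West, Central}: service 419 + fixed 252 = 671
{North, South, East, West, Central}: P→West 4·8=32, Q→Central 5·16=80, R→South 10·9=90, S→South 6·16=96, T→West 3·16=48. Service 346; fixed 643; total 989.
No other subset beats 583.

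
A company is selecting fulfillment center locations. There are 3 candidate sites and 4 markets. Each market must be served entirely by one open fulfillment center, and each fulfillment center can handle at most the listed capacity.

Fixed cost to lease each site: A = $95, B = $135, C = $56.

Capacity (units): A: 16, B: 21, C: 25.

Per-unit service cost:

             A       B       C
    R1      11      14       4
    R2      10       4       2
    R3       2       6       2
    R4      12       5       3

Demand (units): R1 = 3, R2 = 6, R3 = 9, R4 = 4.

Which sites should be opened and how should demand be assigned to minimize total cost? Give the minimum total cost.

Minimum total cost: 110

Open {C}: R1→C 4·3=12, R2→C 2·6=12, R3→C 2·9=18, R4→C 3·4=12.
Loads: C carries 22/25. Service 54; fixed 56; total 110.
Next best feasible plan costs 205.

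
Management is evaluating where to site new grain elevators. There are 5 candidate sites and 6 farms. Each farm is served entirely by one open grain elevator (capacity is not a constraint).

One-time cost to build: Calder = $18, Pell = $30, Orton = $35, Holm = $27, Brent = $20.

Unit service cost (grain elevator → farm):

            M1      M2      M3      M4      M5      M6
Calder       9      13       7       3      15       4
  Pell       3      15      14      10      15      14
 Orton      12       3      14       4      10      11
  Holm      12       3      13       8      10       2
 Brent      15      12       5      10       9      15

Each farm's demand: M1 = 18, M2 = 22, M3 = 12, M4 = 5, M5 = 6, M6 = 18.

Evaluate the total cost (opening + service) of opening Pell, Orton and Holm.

Each farm is assigned to its cheapest site among the open ones.
{Pell, Orton, Holm}: M1→Pell 3·18=54, M2→Orton 3·22=66, M3→Holm 13·12=156, M4→Orton 4·5=20, M5→Orton 10·6=60, M6→Holm 2·18=36. Service 392; fixed 92; total 484.

Total cost: 484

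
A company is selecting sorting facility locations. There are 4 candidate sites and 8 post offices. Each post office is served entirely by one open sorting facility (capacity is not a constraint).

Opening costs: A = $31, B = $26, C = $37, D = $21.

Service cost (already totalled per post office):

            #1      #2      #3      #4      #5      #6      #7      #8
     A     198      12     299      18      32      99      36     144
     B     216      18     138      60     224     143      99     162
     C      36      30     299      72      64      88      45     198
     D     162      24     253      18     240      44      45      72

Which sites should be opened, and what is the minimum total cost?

Open A, B, C and D; minimum total cost 503.

For any fixed open set, each post office goes to its cheapest open site; total = fixed + service.
{A, B, C, D}: #1→C 36, #2→A 12, #3→B 138, #4→A 18, #5→A 32, #6→D 44, #7→A 36, #8→D 72. Service 388; fixed 115; total 503.
{B, C, D}: #1→C 36, #2→B 18, #3→B 138, #4→D 18, #5→C 64, #6→D 44, #7→C 45, #8→D 72. Service 435; fixed 84; total 519.
{A, B, D}: service 514 + fixed 78 = 592
{D}: #1→D 162, #2→D 24, #3→D 253, #4→D 18, #5→D 240, #6→D 44, #7→D 45, #8→D 72. Service 858; fixed 21; total 879.
No other subset beats 503.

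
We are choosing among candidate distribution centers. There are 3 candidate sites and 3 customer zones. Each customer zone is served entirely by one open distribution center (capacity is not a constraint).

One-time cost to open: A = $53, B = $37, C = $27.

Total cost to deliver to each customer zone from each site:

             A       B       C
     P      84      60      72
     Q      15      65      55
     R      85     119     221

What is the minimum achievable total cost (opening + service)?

For any fixed open set, each customer zone goes to its cheapest open site; total = fixed + service.
{A}: P→A 84, Q→A 15, R→A 85. Service 184; fixed 53; total 237.
{A, B}: service 160 + fixed 90 = 250
{A, C}: P→C 72, Q→A 15, R→A 85. Service 172; fixed 80; total 252.
{A, B, C}: P→B 60, Q→A 15, R→A 85. Service 160; fixed 117; total 277.
No other subset beats 237.

Minimum total cost: 237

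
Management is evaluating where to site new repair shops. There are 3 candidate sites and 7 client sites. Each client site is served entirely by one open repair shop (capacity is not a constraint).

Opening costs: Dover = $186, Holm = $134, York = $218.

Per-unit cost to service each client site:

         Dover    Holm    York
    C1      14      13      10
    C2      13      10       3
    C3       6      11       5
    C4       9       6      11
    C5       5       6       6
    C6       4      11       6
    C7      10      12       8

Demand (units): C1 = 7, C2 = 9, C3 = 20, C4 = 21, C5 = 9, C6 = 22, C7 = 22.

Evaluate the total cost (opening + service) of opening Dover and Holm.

Total cost: 1100

Each client site is assigned to its cheapest site among the open ones.
{Dover, Holm}: C1→Holm 13·7=91, C2→Holm 10·9=90, C3→Dover 6·20=120, C4→Holm 6·21=126, C5→Dover 5·9=45, C6→Dover 4·22=88, C7→Dover 10·22=220. Service 780; fixed 320; total 1100.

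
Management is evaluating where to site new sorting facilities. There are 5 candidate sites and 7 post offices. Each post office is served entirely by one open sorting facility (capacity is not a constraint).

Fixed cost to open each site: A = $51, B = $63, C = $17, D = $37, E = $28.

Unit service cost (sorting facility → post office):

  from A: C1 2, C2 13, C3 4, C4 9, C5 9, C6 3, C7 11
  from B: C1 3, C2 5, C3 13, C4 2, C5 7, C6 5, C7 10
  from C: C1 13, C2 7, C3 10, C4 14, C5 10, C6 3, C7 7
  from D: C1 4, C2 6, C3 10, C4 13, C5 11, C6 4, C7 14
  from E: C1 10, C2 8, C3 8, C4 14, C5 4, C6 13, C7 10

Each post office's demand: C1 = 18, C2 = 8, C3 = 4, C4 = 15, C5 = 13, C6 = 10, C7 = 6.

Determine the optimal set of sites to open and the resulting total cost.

Open B, C and E; minimum total cost 388.

For any fixed open set, each post office goes to its cheapest open site; total = fixed + service.
{B, C, E}: C1→B 3·18=54, C2→B 5·8=40, C3→E 8·4=32, C4→B 2·15=30, C5→E 4·13=52, C6→C 3·10=30, C7→C 7·6=42. Service 280; fixed 108; total 388.
{A, B, C, E}: C1→A 2·18=36, C2→B 5·8=40, C3→A 4·4=16, C4→B 2·15=30, C5→E 4·13=52, C6→A 3·10=30, C7→C 7·6=42. Service 246; fixed 159; total 405.
{A, B, E}: service 264 + fixed 142 = 406
{A, B, C, D, E}: service 246 + fixed 196 = 442
No other subset beats 388.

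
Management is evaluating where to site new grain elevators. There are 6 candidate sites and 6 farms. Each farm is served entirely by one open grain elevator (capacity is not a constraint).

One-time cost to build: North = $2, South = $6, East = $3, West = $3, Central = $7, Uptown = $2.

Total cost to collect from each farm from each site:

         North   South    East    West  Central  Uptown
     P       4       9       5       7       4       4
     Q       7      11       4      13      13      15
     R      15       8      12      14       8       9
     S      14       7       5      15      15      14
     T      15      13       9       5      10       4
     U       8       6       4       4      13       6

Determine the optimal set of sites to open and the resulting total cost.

For any fixed open set, each farm goes to its cheapest open site; total = fixed + service.
{East, Uptown}: P→Uptown 4, Q→East 4, R→Uptown 9, S→East 5, T→Uptown 4, U→East 4. Service 30; fixed 5; total 35.
{North, East, Uptown}: P→North 4, Q→East 4, R→Uptown 9, S→East 5, T→Uptown 4, U→East 4. Service 30; fixed 7; total 37.
{East, West, Uptown}: service 30 + fixed 8 = 38
{North, South, East, West, Central, Uptown}: P→North 4, Q→East 4, R→South 8, S→East 5, T→Uptown 4, U→East 4. Service 29; fixed 23; total 52.
No other subset beats 35.

Open East and Uptown; minimum total cost 35.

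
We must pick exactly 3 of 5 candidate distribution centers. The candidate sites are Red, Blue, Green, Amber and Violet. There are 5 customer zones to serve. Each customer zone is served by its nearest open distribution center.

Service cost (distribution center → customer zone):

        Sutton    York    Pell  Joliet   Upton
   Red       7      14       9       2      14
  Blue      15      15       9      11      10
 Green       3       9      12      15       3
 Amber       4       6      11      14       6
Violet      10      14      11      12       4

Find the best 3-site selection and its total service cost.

With exactly 3 open, each customer zone uses its cheapest among the chosen.
{Red, Green, Amber}: Sutton→Green 3, York→Amber 6, Pell→Red 9, Joliet→Red 2, Upton→Green 3. Service cost 23.
{Red, Amber, Violet}: service cost 25
{Red, Blue, Green}: service cost 26
Among all 10 size-3 choices, {Red, Green, Amber} is lowest.

Choose Red, Green and Amber; total service cost 23.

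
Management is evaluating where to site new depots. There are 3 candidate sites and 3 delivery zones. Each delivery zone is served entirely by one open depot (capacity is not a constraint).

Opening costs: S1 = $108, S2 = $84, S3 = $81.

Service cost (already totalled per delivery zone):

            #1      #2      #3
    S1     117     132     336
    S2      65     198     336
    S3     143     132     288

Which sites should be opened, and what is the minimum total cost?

For any fixed open set, each delivery zone goes to its cheapest open site; total = fixed + service.
{S3}: #1→S3 143, #2→S3 132, #3→S3 288. Service 563; fixed 81; total 644.
{S2, S3}: #1→S2 65, #2→S3 132, #3→S3 288. Service 485; fixed 165; total 650.
{S2}: service 599 + fixed 84 = 683
{S1, S2, S3}: service 485 + fixed 273 = 758
No other subset beats 644.

Open S3 only; minimum total cost 644.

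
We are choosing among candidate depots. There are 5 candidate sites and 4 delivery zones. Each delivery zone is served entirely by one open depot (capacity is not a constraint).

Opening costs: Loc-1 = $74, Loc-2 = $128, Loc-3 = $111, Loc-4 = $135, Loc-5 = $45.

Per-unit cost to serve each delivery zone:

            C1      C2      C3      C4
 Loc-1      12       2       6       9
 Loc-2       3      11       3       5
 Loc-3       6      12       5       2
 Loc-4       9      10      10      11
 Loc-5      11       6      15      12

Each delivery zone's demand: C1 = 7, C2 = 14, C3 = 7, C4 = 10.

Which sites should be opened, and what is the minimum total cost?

For any fixed open set, each delivery zone goes to its cheapest open site; total = fixed + service.
{Loc-1, Loc-3}: C1→Loc-3 6·7=42, C2→Loc-1 2·14=28, C3→Loc-3 5·7=35, C4→Loc-3 2·10=20. Service 125; fixed 185; total 310.
{Loc-1}: C1→Loc-1 12·7=84, C2→Loc-1 2·14=28, C3→Loc-1 6·7=42, C4→Loc-1 9·10=90. Service 244; fixed 74; total 318.
{Loc-1, Loc-2}: service 120 + fixed 202 = 322
{Loc-1, Loc-2, Loc-3, Loc-4, Loc-5}: service 90 + fixed 493 = 583
No other subset beats 310.

Open Loc-1 and Loc-3; minimum total cost 310.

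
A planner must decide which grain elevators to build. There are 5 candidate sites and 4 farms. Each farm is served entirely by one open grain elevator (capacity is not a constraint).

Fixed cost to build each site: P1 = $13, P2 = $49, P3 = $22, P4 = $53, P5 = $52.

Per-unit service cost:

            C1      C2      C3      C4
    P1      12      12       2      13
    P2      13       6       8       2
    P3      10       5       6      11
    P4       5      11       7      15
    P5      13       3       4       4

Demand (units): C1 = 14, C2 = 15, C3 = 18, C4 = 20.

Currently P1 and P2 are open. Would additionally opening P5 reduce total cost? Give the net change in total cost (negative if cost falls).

No — net change +7 (cost rises by 7).

Current service cost with {P1, P2}: 334.
Adding P5: each farm re-picks its cheapest; new service cost 289, saving 45.
Extra fixed cost: 52. Net change = 52 − 45 = 7.
(Totals: 396 → 403.)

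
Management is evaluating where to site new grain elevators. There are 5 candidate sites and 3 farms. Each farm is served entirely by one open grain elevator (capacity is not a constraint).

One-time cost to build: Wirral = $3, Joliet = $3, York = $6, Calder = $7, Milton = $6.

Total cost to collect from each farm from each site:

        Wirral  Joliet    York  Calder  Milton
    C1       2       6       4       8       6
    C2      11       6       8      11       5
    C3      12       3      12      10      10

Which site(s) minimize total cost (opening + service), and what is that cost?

Open Wirral and Joliet; minimum total cost 17.

For any fixed open set, each farm goes to its cheapest open site; total = fixed + service.
{Wirral, Joliet}: C1→Wirral 2, C2→Joliet 6, C3→Joliet 3. Service 11; fixed 6; total 17.
{Joliet}: service 15 + fixed 3 = 18
{Wirral, Joliet, Milton}: C1→Wirral 2, C2→Milton 5, C3→Joliet 3. Service 10; fixed 12; total 22.
{Wirral, Joliet, York, Calder, Milton}: C1→Wirral 2, C2→Milton 5, C3→Joliet 3. Service 10; fixed 25; total 35.
No other subset beats 17.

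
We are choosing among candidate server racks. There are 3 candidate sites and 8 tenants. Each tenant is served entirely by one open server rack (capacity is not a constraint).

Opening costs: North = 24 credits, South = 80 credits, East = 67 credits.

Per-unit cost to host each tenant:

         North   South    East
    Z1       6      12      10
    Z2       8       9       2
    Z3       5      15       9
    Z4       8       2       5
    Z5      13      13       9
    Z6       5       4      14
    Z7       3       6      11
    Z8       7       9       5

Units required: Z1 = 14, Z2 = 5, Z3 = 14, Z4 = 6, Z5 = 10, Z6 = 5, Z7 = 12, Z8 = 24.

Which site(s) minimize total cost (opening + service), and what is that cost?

Open North and East; minimum total cost 556.

For any fixed open set, each tenant goes to its cheapest open site; total = fixed + service.
{North, East}: Z1→North 6·14=84, Z2→East 2·5=10, Z3→North 5·14=70, Z4→East 5·6=30, Z5→East 9·10=90, Z6→North 5·5=25, Z7→North 3·12=36, Z8→East 5·24=120. Service 465; fixed 91; total 556.
{North, South, East}: service 442 + fixed 171 = 613
{North}: service 601 + fixed 24 = 625
(All 7 nonempty subsets were checked; North and East is lowest.)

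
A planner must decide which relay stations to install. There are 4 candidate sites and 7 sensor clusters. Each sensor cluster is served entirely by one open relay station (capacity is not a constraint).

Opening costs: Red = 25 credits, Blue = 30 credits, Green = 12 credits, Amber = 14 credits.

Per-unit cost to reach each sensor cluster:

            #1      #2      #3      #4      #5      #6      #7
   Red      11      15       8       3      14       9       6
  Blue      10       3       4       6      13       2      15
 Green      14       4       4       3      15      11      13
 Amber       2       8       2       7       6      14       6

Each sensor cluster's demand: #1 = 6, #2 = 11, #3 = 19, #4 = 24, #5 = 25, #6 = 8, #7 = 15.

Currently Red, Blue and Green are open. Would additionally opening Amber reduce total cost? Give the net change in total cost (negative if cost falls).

Yes — net change −247 (cost falls by 247).

Current service cost with {Red, Blue, Green}: 672.
Adding Amber: each sensor cluster re-picks its cheapest; new service cost 411, saving 261.
Extra fixed cost: 14. Net change = 14 − 261 = -247.
(Totals: 739 → 492.)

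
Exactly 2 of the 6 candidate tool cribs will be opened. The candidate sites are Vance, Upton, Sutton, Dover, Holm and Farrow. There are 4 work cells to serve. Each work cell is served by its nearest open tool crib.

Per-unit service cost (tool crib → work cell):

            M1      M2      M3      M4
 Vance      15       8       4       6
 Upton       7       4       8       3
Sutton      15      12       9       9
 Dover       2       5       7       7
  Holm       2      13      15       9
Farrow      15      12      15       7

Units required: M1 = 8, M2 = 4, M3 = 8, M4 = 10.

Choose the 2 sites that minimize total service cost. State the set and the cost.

With exactly 2 open, each work cell uses its cheapest among the chosen.
{Upton, Dover}: M1→Dover 2·8=16, M2→Upton 4·4=16, M3→Dover 7·8=56, M4→Upton 3·10=30. Service cost 118.
{Upton, Holm}: service cost 126
{Vance, Dover}: service cost 128
Among all 15 size-2 choices, {Upton, Dover} is lowest.

Choose Upton and Dover; total service cost 118.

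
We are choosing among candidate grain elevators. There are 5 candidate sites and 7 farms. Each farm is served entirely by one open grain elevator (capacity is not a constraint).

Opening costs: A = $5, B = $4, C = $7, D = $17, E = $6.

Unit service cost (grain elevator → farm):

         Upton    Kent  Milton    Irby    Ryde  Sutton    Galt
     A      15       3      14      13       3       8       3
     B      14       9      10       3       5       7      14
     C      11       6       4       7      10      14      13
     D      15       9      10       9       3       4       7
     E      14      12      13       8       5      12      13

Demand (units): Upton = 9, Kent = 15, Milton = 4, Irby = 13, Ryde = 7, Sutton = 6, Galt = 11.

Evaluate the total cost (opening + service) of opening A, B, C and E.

Total cost: 317

Each farm is assigned to its cheapest site among the open ones.
{A, B, C, E}: Upton→C 11·9=99, Kent→A 3·15=45, Milton→C 4·4=16, Irby→B 3·13=39, Ryde→A 3·7=21, Sutton→B 7·6=42, Galt→A 3·11=33. Service 295; fixed 22; total 317.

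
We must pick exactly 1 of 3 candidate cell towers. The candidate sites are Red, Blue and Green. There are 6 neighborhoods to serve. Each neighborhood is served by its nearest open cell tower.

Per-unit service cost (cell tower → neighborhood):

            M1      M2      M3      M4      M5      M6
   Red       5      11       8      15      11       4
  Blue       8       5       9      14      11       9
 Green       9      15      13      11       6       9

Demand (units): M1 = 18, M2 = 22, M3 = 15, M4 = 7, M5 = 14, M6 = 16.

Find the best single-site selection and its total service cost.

Choose Red only; total service cost 775.

With exactly 1 open, each neighborhood uses its cheapest among the chosen.
{Red}: M1→Red 5·18=90, M2→Red 11·22=242, M3→Red 8·15=120, M4→Red 15·7=105, M5→Red 11·14=154, M6→Red 4·16=64. Service cost 775.
{Blue}: service cost 785
{Green}: service cost 992
Among all 3 size-1 choices, {Red} is lowest.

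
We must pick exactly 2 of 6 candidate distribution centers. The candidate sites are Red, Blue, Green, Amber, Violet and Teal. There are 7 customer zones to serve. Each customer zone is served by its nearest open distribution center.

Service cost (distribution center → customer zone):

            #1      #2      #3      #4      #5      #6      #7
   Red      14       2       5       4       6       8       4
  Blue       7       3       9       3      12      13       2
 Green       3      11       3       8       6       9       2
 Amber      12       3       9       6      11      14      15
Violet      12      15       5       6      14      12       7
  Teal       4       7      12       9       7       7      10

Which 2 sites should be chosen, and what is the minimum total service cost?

With exactly 2 open, each customer zone uses its cheapest among the chosen.
{Red, Green}: #1→Green 3, #2→Red 2, #3→Green 3, #4→Red 4, #5→Red 6, #6→Red 8, #7→Green 2. Service cost 28.
{Blue, Green}: service cost 29
{Red, Teal}: service cost 32
Among all 15 size-2 choices, {Red, Green} is lowest.

Choose Red and Green; total service cost 28.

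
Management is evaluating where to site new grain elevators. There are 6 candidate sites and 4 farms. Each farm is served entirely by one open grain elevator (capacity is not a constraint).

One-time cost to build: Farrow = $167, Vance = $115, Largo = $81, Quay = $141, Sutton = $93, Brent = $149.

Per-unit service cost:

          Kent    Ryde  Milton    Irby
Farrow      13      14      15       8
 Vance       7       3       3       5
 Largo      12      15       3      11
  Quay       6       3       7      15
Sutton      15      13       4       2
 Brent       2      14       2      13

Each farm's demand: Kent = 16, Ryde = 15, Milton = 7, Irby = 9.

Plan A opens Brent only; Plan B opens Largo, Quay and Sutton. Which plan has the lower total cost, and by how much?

Plan B is cheaper by 27.

Plan A: {Brent}: Kent→Brent 2·16=32, Ryde→Brent 14·15=210, Milton→Brent 2·7=14, Irby→Brent 13·9=117. Service 373; fixed 149; total 522.
Plan B: {Largo, Quay, Sutton}: Kent→Quay 6·16=96, Ryde→Quay 3·15=45, Milton→Largo 3·7=21, Irby→Sutton 2·9=18. Service 180; fixed 315; total 495.
Difference: |522 − 495| = 27.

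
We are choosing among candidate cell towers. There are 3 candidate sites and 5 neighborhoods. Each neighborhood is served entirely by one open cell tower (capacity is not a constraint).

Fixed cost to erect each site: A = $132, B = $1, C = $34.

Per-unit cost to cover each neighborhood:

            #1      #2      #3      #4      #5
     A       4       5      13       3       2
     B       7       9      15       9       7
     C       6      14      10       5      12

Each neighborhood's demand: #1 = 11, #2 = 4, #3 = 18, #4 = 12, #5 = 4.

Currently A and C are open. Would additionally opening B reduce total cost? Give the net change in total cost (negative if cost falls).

No — net change +1 (cost rises by 1).

Current service cost with {A, C}: 288.
Adding B: each neighborhood re-picks its cheapest; new service cost 288, saving 0.
Extra fixed cost: 1. Net change = 1 − 0 = 1.
(Totals: 454 → 455.)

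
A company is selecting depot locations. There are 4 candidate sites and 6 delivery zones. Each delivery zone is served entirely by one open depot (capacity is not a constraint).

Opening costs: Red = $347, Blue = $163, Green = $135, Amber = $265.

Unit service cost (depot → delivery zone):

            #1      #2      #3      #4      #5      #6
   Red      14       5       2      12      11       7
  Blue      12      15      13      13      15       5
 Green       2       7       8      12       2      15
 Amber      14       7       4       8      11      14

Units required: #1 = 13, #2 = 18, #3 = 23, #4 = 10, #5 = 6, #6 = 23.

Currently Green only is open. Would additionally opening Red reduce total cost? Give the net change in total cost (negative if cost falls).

Current service cost with {Green}: 813.
Adding Red: each delivery zone re-picks its cheapest; new service cost 455, saving 358.
Extra fixed cost: 347. Net change = 347 − 358 = -11.
(Totals: 948 → 937.)

Yes — net change −11 (cost falls by 11).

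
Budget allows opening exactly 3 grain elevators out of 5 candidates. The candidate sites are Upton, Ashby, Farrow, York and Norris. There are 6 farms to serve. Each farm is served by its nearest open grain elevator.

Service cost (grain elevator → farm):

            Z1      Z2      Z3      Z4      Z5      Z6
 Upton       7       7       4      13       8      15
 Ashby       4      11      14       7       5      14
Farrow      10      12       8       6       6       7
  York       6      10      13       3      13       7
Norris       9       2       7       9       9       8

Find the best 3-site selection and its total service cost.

With exactly 3 open, each farm uses its cheapest among the chosen.
{Ashby, York, Norris}: Z1→Ashby 4, Z2→Norris 2, Z3→Norris 7, Z4→York 3, Z5→Ashby 5, Z6→York 7. Service cost 28.
{Upton, Ashby, York}: service cost 30
{Upton, Ashby, Norris}: service cost 30
Among all 10 size-3 choices, {Ashby, York, Norris} is lowest.

Choose Ashby, York and Norris; total service cost 28.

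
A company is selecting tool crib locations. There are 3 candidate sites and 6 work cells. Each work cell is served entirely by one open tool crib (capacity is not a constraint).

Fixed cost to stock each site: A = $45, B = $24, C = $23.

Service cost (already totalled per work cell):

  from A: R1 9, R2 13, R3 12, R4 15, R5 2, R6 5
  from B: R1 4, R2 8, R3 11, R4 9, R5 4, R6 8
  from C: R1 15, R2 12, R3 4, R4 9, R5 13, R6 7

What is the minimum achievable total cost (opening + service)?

For any fixed open set, each work cell goes to its cheapest open site; total = fixed + service.
{B}: R1→B 4, R2→B 8, R3→B 11, R4→B 9, R5→B 4, R6→B 8. Service 44; fixed 24; total 68.
{B, C}: R1→B 4, R2→B 8, R3→C 4, R4→B 9, R5→B 4, R6→C 7. Service 36; fixed 47; total 83.
{C}: R1→C 15, R2→C 12, R3→C 4, R4→C 9, R5→C 13, R6→C 7. Service 60; fixed 23; total 83.
{A, B, C}: service 32 + fixed 92 = 124
No other subset beats 68.

Minimum total cost: 68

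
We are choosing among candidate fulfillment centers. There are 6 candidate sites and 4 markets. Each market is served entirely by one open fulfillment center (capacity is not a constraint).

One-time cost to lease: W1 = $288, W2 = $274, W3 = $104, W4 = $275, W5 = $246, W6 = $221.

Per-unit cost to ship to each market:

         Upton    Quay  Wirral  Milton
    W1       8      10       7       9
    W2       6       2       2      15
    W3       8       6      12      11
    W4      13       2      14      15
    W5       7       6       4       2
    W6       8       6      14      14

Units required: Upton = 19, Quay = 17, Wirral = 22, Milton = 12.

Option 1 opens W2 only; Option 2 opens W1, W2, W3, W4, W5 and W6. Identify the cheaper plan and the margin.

Option 1: {W2}: Upton→W2 6·19=114, Quay→W2 2·17=34, Wirral→W2 2·22=44, Milton→W2 15·12=180. Service 372; fixed 274; total 646.
Option 2: {W1, W2, W3, W4, W5, W6}: Upton→W2 6·19=114, Quay→W2 2·17=34, Wirral→W2 2·22=44, Milton→W5 2·12=24. Service 216; fixed 1408; total 1624.
Difference: |646 − 1624| = 978.

Option 1 is cheaper by 978.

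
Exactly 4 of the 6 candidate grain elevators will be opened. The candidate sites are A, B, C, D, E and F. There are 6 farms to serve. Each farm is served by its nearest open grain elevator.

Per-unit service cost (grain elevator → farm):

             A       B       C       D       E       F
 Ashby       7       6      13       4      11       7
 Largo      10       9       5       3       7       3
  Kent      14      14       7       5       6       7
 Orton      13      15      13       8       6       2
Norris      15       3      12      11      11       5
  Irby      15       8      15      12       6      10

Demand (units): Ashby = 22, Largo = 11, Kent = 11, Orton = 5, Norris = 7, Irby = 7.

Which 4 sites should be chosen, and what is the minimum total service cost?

Choose B, D, E and F; total service cost 249.

With exactly 4 open, each farm uses its cheapest among the chosen.
{B, D, E, F}: Ashby→D 4·22=88, Largo→D 3·11=33, Kent→D 5·11=55, Orton→F 2·5=10, Norris→B 3·7=21, Irby→E 6·7=42. Service cost 249.
{A, B, D, F}: service cost 263
{A, D, E, F}: service cost 263
Among all 15 size-4 choices, {B, D, E, F} is lowest.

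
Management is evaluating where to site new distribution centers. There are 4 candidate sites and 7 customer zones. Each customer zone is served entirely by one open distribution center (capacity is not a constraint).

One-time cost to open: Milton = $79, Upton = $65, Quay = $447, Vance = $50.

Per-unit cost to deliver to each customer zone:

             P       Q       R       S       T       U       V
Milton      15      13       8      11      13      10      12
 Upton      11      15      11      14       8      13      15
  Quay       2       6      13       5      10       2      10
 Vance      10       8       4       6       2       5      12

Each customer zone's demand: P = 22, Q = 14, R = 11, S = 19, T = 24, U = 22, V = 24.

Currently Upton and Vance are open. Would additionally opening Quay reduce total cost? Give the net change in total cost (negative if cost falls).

No — net change +110 (cost rises by 110).

Current service cost with {Upton, Vance}: 936.
Adding Quay: each customer zone re-picks its cheapest; new service cost 599, saving 337.
Extra fixed cost: 447. Net change = 447 − 337 = 110.
(Totals: 1051 → 1161.)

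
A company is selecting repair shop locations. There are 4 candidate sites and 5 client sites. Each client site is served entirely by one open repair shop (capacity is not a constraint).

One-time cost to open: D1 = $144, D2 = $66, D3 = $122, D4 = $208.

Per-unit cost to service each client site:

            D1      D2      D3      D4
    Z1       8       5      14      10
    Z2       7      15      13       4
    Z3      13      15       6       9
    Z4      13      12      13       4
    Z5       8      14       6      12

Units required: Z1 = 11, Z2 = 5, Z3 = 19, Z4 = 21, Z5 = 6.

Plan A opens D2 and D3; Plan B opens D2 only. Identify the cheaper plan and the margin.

Plan A is cheaper by 107.

Plan A: {D2, D3}: Z1→D2 5·11=55, Z2→D3 13·5=65, Z3→D3 6·19=114, Z4→D2 12·21=252, Z5→D3 6·6=36. Service 522; fixed 188; total 710.
Plan B: {D2}: Z1→D2 5·11=55, Z2→D2 15·5=75, Z3→D2 15·19=285, Z4→D2 12·21=252, Z5→D2 14·6=84. Service 751; fixed 66; total 817.
Difference: |710 − 817| = 107.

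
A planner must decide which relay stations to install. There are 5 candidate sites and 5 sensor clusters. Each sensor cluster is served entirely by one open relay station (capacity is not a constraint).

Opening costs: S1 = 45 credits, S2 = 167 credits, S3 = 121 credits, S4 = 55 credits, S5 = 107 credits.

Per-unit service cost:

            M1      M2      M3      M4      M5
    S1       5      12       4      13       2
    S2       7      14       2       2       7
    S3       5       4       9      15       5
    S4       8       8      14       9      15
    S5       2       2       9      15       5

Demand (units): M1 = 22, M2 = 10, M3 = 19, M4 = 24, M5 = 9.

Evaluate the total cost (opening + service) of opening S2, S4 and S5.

Each sensor cluster is assigned to its cheapest site among the open ones.
{S2, S4, S5}: M1→S5 2·22=44, M2→S5 2·10=20, M3→S2 2·19=38, M4→S2 2·24=48, M5→S5 5·9=45. Service 195; fixed 329; total 524.

Total cost: 524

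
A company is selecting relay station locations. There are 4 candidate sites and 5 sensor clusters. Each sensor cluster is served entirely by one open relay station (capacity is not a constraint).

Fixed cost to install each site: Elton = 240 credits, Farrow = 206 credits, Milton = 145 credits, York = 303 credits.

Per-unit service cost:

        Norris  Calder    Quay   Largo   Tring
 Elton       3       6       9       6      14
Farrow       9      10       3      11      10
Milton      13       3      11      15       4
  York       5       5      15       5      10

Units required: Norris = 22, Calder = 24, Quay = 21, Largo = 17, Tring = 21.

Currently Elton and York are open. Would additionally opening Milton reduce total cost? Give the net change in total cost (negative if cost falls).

Yes — net change −29 (cost falls by 29).

Current service cost with {Elton, York}: 670.
Adding Milton: each sensor cluster re-picks its cheapest; new service cost 496, saving 174.
Extra fixed cost: 145. Net change = 145 − 174 = -29.
(Totals: 1213 → 1184.)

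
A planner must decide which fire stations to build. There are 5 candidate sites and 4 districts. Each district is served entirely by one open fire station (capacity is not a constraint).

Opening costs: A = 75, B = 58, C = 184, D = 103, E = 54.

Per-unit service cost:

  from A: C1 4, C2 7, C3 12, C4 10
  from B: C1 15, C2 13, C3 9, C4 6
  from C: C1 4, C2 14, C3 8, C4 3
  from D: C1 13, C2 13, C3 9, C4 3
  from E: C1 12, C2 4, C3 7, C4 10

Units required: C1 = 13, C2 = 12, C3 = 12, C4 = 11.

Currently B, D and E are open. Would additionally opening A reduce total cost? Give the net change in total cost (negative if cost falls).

Current service cost with {B, D, E}: 321.
Adding A: each district re-picks its cheapest; new service cost 217, saving 104.
Extra fixed cost: 75. Net change = 75 − 104 = -29.
(Totals: 536 → 507.)

Yes — net change −29 (cost falls by 29).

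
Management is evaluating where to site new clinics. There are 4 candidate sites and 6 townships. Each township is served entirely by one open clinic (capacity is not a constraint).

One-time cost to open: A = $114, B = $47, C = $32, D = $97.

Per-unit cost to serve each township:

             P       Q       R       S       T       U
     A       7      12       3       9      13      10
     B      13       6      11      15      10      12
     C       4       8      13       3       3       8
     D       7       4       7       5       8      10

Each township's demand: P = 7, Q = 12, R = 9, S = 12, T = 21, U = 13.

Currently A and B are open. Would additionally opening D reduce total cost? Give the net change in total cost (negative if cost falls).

Current service cost with {A, B}: 596.
Adding D: each township re-picks its cheapest; new service cost 482, saving 114.
Extra fixed cost: 97. Net change = 97 − 114 = -17.
(Totals: 757 → 740.)

Yes — net change −17 (cost falls by 17).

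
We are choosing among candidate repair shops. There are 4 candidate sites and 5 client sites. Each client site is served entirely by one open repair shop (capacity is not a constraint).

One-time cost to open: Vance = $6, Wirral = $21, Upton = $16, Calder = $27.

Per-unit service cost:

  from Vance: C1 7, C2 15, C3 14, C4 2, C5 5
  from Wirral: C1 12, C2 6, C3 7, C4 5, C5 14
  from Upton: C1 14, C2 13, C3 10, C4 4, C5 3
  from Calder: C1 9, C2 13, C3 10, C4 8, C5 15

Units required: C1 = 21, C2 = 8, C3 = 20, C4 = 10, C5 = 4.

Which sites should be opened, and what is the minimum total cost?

Open Vance and Wirral; minimum total cost 402.

For any fixed open set, each client site goes to its cheapest open site; total = fixed + service.
{Vance, Wirral}: C1→Vance 7·21=147, C2→Wirral 6·8=48, C3→Wirral 7·20=140, C4→Vance 2·10=20, C5→Vance 5·4=20. Service 375; fixed 27; total 402.
{Vance, Wirral, Upton}: service 367 + fixed 43 = 410
{Vance, Wirral, Calder}: service 375 + fixed 54 = 429
{Vance, Wirral, Upton, Calder}: C1→Vance 7·21=147, C2→Wirral 6·8=48, C3→Wirral 7·20=140, C4→Vance 2·10=20, C5→Upton 3·4=12. Service 367; fixed 70; total 437.
No other subset beats 402.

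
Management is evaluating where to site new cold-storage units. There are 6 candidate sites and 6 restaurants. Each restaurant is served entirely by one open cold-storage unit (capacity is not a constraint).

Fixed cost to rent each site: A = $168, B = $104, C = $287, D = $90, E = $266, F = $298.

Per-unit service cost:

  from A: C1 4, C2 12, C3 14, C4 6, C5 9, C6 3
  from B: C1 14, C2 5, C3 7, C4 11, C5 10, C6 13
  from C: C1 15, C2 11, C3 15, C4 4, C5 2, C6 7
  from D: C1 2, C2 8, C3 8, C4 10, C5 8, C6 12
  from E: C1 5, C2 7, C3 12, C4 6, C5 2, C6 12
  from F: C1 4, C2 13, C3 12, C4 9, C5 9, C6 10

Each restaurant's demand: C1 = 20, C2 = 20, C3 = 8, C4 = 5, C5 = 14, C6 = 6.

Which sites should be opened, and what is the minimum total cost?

For any fixed open set, each restaurant goes to its cheapest open site; total = fixed + service.
{D}: C1→D 2·20=40, C2→D 8·20=160, C3→D 8·8=64, C4→D 10·5=50, C5→D 8·14=112, C6→D 12·6=72. Service 498; fixed 90; total 588.
{B, D}: service 430 + fixed 194 = 624
{A, B}: C1→A 4·20=80, C2→B 5·20=100, C3→B 7·8=56, C4→A 6·5=30, C5→A 9·14=126, C6→A 3·6=18. Service 410; fixed 272; total 682.
{A, B, C, D, E, F}: service 262 + fixed 1213 = 1475
No other subset beats 588.

Open D only; minimum total cost 588.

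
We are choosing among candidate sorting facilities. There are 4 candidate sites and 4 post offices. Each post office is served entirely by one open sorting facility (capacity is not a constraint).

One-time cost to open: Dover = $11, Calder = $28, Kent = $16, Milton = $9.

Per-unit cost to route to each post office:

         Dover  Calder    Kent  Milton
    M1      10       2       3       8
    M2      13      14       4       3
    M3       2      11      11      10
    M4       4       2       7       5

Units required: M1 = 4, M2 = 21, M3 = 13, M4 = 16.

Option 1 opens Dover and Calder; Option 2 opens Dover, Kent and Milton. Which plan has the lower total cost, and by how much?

Option 2 is cheaper by 177.

Option 1: {Dover, Calder}: M1→Calder 2·4=8, M2→Dover 13·21=273, M3→Dover 2·13=26, M4→Calder 2·16=32. Service 339; fixed 39; total 378.
Option 2: {Dover, Kent, Milton}: M1→Kent 3·4=12, M2→Milton 3·21=63, M3→Dover 2·13=26, M4→Dover 4·16=64. Service 165; fixed 36; total 201.
Difference: |378 − 201| = 177.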